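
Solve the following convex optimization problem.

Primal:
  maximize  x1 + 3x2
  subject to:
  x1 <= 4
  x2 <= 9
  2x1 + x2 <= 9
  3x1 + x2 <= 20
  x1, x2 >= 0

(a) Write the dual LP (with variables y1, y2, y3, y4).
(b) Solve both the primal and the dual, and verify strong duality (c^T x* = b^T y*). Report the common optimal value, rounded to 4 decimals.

The standard primal-dual pair for 'max c^T x s.t. A x <= b, x >= 0' is:
  Dual:  min b^T y  s.t.  A^T y >= c,  y >= 0.

So the dual LP is:
  minimize  4y1 + 9y2 + 9y3 + 20y4
  subject to:
    y1 + 2y3 + 3y4 >= 1
    y2 + y3 + y4 >= 3
    y1, y2, y3, y4 >= 0

Solving the primal: x* = (0, 9).
  primal value c^T x* = 27.
Solving the dual: y* = (0, 2.5, 0.5, 0).
  dual value b^T y* = 27.
Strong duality: c^T x* = b^T y*. Confirmed.

27


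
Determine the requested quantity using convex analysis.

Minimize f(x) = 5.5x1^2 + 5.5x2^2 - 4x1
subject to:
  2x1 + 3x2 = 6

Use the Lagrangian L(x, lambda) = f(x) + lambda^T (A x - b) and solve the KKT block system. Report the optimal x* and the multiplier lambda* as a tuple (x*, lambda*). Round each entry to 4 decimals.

Form the Lagrangian:
  L(x, lambda) = (1/2) x^T Q x + c^T x + lambda^T (A x - b)
Stationarity (grad_x L = 0): Q x + c + A^T lambda = 0.
Primal feasibility: A x = b.

This gives the KKT block system:
  [ Q   A^T ] [ x     ]   [-c ]
  [ A    0  ] [ lambda ] = [ b ]

Solving the linear system:
  x*      = (1.1748, 1.2168)
  lambda* = (-4.4615)
  f(x*)   = 11.035

x* = (1.1748, 1.2168), lambda* = (-4.4615)


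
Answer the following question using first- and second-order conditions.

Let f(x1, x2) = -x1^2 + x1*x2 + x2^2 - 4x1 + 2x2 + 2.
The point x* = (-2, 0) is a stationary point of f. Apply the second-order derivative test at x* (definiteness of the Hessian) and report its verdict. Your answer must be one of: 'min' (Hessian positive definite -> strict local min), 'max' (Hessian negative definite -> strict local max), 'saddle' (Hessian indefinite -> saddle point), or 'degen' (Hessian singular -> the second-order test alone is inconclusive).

Compute the Hessian H = grad^2 f:
  H = [[-2, 1], [1, 2]]
Verify stationarity: grad f(x*) = H x* + g = (0, 0).
Eigenvalues of H: -2.2361, 2.2361.
Eigenvalues have mixed signs, so H is indefinite -> x* is a saddle point.

saddle


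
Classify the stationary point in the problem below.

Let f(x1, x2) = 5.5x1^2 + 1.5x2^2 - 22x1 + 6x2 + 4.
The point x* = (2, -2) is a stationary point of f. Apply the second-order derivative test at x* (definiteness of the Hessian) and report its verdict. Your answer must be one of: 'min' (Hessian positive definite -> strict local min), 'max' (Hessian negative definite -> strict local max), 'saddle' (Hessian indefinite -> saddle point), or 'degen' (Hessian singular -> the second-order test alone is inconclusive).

Compute the Hessian H = grad^2 f:
  H = [[11, 0], [0, 3]]
Verify stationarity: grad f(x*) = H x* + g = (0, 0).
Eigenvalues of H: 3, 11.
Both eigenvalues > 0, so H is positive definite -> x* is a strict local min.

min


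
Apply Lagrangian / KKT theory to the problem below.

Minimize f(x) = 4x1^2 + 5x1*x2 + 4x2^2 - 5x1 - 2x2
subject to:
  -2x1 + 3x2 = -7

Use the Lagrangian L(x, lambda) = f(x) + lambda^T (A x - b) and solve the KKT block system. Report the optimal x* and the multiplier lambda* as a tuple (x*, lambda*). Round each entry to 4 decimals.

Form the Lagrangian:
  L(x, lambda) = (1/2) x^T Q x + c^T x + lambda^T (A x - b)
Stationarity (grad_x L = 0): Q x + c + A^T lambda = 0.
Primal feasibility: A x = b.

This gives the KKT block system:
  [ Q   A^T ] [ x     ]   [-c ]
  [ A    0  ] [ lambda ] = [ b ]

Solving the linear system:
  x*      = (1.6707, -1.2195)
  lambda* = (1.1341)
  f(x*)   = 1.0122

x* = (1.6707, -1.2195), lambda* = (1.1341)


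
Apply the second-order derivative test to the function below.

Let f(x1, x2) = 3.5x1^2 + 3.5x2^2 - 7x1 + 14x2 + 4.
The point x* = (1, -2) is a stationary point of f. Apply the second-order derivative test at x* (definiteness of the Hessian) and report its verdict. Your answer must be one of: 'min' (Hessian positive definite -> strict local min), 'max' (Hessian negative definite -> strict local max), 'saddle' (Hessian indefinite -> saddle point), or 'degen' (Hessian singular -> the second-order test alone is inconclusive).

Compute the Hessian H = grad^2 f:
  H = [[7, 0], [0, 7]]
Verify stationarity: grad f(x*) = H x* + g = (0, 0).
Eigenvalues of H: 7, 7.
Both eigenvalues > 0, so H is positive definite -> x* is a strict local min.

min


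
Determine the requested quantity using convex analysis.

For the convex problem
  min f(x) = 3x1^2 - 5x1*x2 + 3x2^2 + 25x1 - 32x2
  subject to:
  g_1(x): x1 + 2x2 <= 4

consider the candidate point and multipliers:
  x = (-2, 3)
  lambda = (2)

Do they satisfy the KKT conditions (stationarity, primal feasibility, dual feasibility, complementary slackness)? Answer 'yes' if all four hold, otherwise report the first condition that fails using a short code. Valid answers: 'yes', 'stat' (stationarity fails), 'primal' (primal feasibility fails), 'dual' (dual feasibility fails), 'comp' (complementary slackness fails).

Gradient of f: grad f(x) = Q x + c = (-2, -4)
Constraint values g_i(x) = a_i^T x - b_i:
  g_1((-2, 3)) = 0
Stationarity residual: grad f(x) + sum_i lambda_i a_i = (0, 0)
  -> stationarity OK
Primal feasibility (all g_i <= 0): OK
Dual feasibility (all lambda_i >= 0): OK
Complementary slackness (lambda_i * g_i(x) = 0 for all i): OK

Verdict: yes, KKT holds.

yes


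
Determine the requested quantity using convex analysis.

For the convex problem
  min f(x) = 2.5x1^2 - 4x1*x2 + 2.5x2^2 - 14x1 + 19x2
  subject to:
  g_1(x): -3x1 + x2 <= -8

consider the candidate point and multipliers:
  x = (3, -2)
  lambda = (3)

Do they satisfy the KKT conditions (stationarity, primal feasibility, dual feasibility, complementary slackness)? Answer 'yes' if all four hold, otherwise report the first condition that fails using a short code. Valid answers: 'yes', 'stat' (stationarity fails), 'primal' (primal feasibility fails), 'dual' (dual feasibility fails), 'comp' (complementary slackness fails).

Gradient of f: grad f(x) = Q x + c = (9, -3)
Constraint values g_i(x) = a_i^T x - b_i:
  g_1((3, -2)) = -3
Stationarity residual: grad f(x) + sum_i lambda_i a_i = (0, 0)
  -> stationarity OK
Primal feasibility (all g_i <= 0): OK
Dual feasibility (all lambda_i >= 0): OK
Complementary slackness (lambda_i * g_i(x) = 0 for all i): FAILS

Verdict: the first failing condition is complementary_slackness -> comp.

comp


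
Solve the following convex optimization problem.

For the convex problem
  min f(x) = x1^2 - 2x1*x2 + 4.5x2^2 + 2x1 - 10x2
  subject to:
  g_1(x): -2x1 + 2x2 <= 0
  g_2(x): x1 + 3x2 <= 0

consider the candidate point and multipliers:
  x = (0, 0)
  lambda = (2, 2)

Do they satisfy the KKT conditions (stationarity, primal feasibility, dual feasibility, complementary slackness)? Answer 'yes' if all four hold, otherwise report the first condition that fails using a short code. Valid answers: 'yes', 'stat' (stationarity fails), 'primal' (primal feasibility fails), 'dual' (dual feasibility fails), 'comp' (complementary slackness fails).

Gradient of f: grad f(x) = Q x + c = (2, -10)
Constraint values g_i(x) = a_i^T x - b_i:
  g_1((0, 0)) = 0
  g_2((0, 0)) = 0
Stationarity residual: grad f(x) + sum_i lambda_i a_i = (0, 0)
  -> stationarity OK
Primal feasibility (all g_i <= 0): OK
Dual feasibility (all lambda_i >= 0): OK
Complementary slackness (lambda_i * g_i(x) = 0 for all i): OK

Verdict: yes, KKT holds.

yes


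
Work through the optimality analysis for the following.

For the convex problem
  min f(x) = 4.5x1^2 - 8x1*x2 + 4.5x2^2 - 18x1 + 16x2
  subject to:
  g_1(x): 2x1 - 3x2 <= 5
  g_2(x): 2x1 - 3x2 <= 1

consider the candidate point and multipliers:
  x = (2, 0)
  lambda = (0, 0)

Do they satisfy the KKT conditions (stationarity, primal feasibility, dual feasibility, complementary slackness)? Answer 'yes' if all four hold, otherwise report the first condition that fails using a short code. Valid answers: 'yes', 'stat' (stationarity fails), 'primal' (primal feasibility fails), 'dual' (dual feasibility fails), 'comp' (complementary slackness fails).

Gradient of f: grad f(x) = Q x + c = (0, 0)
Constraint values g_i(x) = a_i^T x - b_i:
  g_1((2, 0)) = -1
  g_2((2, 0)) = 3
Stationarity residual: grad f(x) + sum_i lambda_i a_i = (0, 0)
  -> stationarity OK
Primal feasibility (all g_i <= 0): FAILS
Dual feasibility (all lambda_i >= 0): OK
Complementary slackness (lambda_i * g_i(x) = 0 for all i): OK

Verdict: the first failing condition is primal_feasibility -> primal.

primal


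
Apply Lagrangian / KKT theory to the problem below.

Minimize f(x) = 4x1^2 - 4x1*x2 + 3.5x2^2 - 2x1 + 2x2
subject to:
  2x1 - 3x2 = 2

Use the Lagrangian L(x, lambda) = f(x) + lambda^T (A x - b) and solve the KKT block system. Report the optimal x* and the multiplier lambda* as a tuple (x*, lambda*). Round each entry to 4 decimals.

Form the Lagrangian:
  L(x, lambda) = (1/2) x^T Q x + c^T x + lambda^T (A x - b)
Stationarity (grad_x L = 0): Q x + c + A^T lambda = 0.
Primal feasibility: A x = b.

This gives the KKT block system:
  [ Q   A^T ] [ x     ]   [-c ]
  [ A    0  ] [ lambda ] = [ b ]

Solving the linear system:
  x*      = (0.1923, -0.5385)
  lambda* = (-0.8462)
  f(x*)   = 0.1154

x* = (0.1923, -0.5385), lambda* = (-0.8462)


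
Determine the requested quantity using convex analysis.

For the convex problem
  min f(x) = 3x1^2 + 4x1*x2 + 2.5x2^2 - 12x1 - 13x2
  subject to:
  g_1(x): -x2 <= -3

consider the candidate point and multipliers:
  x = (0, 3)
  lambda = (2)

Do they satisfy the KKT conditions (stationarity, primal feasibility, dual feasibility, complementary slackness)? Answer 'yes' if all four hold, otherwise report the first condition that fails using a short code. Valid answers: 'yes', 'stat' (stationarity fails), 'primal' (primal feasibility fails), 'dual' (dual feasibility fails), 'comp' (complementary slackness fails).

Gradient of f: grad f(x) = Q x + c = (0, 2)
Constraint values g_i(x) = a_i^T x - b_i:
  g_1((0, 3)) = 0
Stationarity residual: grad f(x) + sum_i lambda_i a_i = (0, 0)
  -> stationarity OK
Primal feasibility (all g_i <= 0): OK
Dual feasibility (all lambda_i >= 0): OK
Complementary slackness (lambda_i * g_i(x) = 0 for all i): OK

Verdict: yes, KKT holds.

yes


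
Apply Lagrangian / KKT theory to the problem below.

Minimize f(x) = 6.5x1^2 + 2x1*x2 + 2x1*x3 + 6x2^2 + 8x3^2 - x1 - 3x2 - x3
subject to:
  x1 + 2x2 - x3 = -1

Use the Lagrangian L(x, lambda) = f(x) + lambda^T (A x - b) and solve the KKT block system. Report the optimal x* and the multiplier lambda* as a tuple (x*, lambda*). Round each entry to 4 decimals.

Form the Lagrangian:
  L(x, lambda) = (1/2) x^T Q x + c^T x + lambda^T (A x - b)
Stationarity (grad_x L = 0): Q x + c + A^T lambda = 0.
Primal feasibility: A x = b.

This gives the KKT block system:
  [ Q   A^T ] [ x     ]   [-c ]
  [ A    0  ] [ lambda ] = [ b ]

Solving the linear system:
  x*      = (-0.1786, -0.266, 0.2895)
  lambda* = (3.2744)
  f(x*)   = 1.9807

x* = (-0.1786, -0.266, 0.2895), lambda* = (3.2744)


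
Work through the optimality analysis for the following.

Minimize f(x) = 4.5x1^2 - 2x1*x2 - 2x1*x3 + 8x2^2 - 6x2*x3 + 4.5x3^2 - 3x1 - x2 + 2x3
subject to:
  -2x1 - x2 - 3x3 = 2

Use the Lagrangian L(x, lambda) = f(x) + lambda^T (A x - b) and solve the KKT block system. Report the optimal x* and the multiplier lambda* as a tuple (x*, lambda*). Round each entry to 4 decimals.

Form the Lagrangian:
  L(x, lambda) = (1/2) x^T Q x + c^T x + lambda^T (A x - b)
Stationarity (grad_x L = 0): Q x + c + A^T lambda = 0.
Primal feasibility: A x = b.

This gives the KKT block system:
  [ Q   A^T ] [ x     ]   [-c ]
  [ A    0  ] [ lambda ] = [ b ]

Solving the linear system:
  x*      = (-0.0025, -0.2058, -0.5964)
  lambda* = (-0.7092)
  f(x*)   = 0.2195

x* = (-0.0025, -0.2058, -0.5964), lambda* = (-0.7092)


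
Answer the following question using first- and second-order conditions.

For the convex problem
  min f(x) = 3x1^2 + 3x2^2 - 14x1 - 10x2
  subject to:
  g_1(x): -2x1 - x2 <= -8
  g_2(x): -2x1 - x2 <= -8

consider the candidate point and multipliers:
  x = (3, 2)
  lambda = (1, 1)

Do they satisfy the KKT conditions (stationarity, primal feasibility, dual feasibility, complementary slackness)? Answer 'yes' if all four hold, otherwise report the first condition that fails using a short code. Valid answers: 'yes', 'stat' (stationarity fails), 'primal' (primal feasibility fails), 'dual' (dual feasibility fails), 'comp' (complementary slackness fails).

Gradient of f: grad f(x) = Q x + c = (4, 2)
Constraint values g_i(x) = a_i^T x - b_i:
  g_1((3, 2)) = 0
  g_2((3, 2)) = 0
Stationarity residual: grad f(x) + sum_i lambda_i a_i = (0, 0)
  -> stationarity OK
Primal feasibility (all g_i <= 0): OK
Dual feasibility (all lambda_i >= 0): OK
Complementary slackness (lambda_i * g_i(x) = 0 for all i): OK

Verdict: yes, KKT holds.

yes


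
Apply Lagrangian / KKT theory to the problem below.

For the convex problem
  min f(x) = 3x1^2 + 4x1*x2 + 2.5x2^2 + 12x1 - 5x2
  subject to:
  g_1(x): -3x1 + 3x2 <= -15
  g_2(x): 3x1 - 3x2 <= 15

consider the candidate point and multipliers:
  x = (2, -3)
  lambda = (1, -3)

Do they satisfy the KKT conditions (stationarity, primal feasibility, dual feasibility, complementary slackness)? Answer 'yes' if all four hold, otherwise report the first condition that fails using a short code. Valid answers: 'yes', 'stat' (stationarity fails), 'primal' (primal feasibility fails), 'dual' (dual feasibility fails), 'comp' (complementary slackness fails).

Gradient of f: grad f(x) = Q x + c = (12, -12)
Constraint values g_i(x) = a_i^T x - b_i:
  g_1((2, -3)) = 0
  g_2((2, -3)) = 0
Stationarity residual: grad f(x) + sum_i lambda_i a_i = (0, 0)
  -> stationarity OK
Primal feasibility (all g_i <= 0): OK
Dual feasibility (all lambda_i >= 0): FAILS
Complementary slackness (lambda_i * g_i(x) = 0 for all i): OK

Verdict: the first failing condition is dual_feasibility -> dual.

dual


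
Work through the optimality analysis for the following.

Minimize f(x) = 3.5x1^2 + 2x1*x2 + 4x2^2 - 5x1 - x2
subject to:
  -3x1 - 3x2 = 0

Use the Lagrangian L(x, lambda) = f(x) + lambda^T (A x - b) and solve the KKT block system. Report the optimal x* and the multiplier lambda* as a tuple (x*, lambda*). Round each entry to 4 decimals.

Form the Lagrangian:
  L(x, lambda) = (1/2) x^T Q x + c^T x + lambda^T (A x - b)
Stationarity (grad_x L = 0): Q x + c + A^T lambda = 0.
Primal feasibility: A x = b.

This gives the KKT block system:
  [ Q   A^T ] [ x     ]   [-c ]
  [ A    0  ] [ lambda ] = [ b ]

Solving the linear system:
  x*      = (0.3636, -0.3636)
  lambda* = (-1.0606)
  f(x*)   = -0.7273

x* = (0.3636, -0.3636), lambda* = (-1.0606)


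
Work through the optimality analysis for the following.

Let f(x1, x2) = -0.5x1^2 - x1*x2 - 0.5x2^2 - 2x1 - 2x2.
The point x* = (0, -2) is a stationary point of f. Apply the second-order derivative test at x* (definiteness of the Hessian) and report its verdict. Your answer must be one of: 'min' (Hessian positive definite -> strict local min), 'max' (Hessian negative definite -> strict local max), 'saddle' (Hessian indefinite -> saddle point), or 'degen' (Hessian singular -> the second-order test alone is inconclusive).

Compute the Hessian H = grad^2 f:
  H = [[-1, -1], [-1, -1]]
Verify stationarity: grad f(x*) = H x* + g = (0, 0).
Eigenvalues of H: -2, 0.
H has a zero eigenvalue (singular; negative semidefinite but not definite), so H is neither positive definite, negative definite, nor indefinite. The second-order test alone is inconclusive -> degen.
(Indeed, f is constant along the null direction of H through x*, so x* is not a strict local extremum.)

degen


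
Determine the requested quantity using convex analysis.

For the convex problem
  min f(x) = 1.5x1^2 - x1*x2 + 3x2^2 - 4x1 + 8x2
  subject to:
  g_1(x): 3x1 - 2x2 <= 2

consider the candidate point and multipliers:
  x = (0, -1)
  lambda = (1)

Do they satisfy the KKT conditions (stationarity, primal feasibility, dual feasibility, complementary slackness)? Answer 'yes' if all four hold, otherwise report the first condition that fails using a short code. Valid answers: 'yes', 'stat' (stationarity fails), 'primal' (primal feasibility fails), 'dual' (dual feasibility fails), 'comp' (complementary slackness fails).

Gradient of f: grad f(x) = Q x + c = (-3, 2)
Constraint values g_i(x) = a_i^T x - b_i:
  g_1((0, -1)) = 0
Stationarity residual: grad f(x) + sum_i lambda_i a_i = (0, 0)
  -> stationarity OK
Primal feasibility (all g_i <= 0): OK
Dual feasibility (all lambda_i >= 0): OK
Complementary slackness (lambda_i * g_i(x) = 0 for all i): OK

Verdict: yes, KKT holds.

yes


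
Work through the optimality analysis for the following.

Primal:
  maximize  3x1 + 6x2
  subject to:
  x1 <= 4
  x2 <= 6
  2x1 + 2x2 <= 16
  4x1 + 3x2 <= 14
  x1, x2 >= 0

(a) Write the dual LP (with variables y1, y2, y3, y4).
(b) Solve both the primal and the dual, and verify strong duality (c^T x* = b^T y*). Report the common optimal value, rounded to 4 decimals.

The standard primal-dual pair for 'max c^T x s.t. A x <= b, x >= 0' is:
  Dual:  min b^T y  s.t.  A^T y >= c,  y >= 0.

So the dual LP is:
  minimize  4y1 + 6y2 + 16y3 + 14y4
  subject to:
    y1 + 2y3 + 4y4 >= 3
    y2 + 2y3 + 3y4 >= 6
    y1, y2, y3, y4 >= 0

Solving the primal: x* = (0, 4.6667).
  primal value c^T x* = 28.
Solving the dual: y* = (0, 0, 0, 2).
  dual value b^T y* = 28.
Strong duality: c^T x* = b^T y*. Confirmed.

28


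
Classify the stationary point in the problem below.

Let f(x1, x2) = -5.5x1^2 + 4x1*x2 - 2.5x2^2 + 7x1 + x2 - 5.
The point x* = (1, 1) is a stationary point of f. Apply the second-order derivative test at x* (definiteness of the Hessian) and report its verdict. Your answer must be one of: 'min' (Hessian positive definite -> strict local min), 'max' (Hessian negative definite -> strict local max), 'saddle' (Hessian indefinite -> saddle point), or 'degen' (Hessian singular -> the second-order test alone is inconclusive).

Compute the Hessian H = grad^2 f:
  H = [[-11, 4], [4, -5]]
Verify stationarity: grad f(x*) = H x* + g = (0, 0).
Eigenvalues of H: -13, -3.
Both eigenvalues < 0, so H is negative definite -> x* is a strict local max.

max


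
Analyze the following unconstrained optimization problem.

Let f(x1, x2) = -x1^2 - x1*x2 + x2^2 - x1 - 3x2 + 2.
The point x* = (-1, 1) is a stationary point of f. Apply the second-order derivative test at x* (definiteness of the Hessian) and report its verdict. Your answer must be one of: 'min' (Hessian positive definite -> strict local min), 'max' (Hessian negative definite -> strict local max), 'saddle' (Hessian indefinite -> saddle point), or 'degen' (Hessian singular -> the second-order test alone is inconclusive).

Compute the Hessian H = grad^2 f:
  H = [[-2, -1], [-1, 2]]
Verify stationarity: grad f(x*) = H x* + g = (0, 0).
Eigenvalues of H: -2.2361, 2.2361.
Eigenvalues have mixed signs, so H is indefinite -> x* is a saddle point.

saddle


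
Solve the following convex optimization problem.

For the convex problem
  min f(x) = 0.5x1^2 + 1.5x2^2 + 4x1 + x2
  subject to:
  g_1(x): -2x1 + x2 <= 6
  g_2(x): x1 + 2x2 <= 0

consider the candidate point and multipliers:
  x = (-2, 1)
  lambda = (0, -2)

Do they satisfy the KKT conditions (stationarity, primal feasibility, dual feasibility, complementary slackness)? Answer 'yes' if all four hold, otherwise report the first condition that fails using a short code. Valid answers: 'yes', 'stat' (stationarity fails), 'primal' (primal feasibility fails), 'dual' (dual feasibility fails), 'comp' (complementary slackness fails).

Gradient of f: grad f(x) = Q x + c = (2, 4)
Constraint values g_i(x) = a_i^T x - b_i:
  g_1((-2, 1)) = -1
  g_2((-2, 1)) = 0
Stationarity residual: grad f(x) + sum_i lambda_i a_i = (0, 0)
  -> stationarity OK
Primal feasibility (all g_i <= 0): OK
Dual feasibility (all lambda_i >= 0): FAILS
Complementary slackness (lambda_i * g_i(x) = 0 for all i): OK

Verdict: the first failing condition is dual_feasibility -> dual.

dual


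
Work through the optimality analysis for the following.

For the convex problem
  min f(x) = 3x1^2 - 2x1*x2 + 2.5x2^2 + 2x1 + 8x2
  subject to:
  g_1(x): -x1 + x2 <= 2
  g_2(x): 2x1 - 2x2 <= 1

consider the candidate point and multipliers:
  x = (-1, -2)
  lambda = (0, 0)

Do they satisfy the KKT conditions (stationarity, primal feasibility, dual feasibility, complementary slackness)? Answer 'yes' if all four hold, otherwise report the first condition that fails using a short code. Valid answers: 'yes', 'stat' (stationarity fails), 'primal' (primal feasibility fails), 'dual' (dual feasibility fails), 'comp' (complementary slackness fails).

Gradient of f: grad f(x) = Q x + c = (0, 0)
Constraint values g_i(x) = a_i^T x - b_i:
  g_1((-1, -2)) = -3
  g_2((-1, -2)) = 1
Stationarity residual: grad f(x) + sum_i lambda_i a_i = (0, 0)
  -> stationarity OK
Primal feasibility (all g_i <= 0): FAILS
Dual feasibility (all lambda_i >= 0): OK
Complementary slackness (lambda_i * g_i(x) = 0 for all i): OK

Verdict: the first failing condition is primal_feasibility -> primal.

primal


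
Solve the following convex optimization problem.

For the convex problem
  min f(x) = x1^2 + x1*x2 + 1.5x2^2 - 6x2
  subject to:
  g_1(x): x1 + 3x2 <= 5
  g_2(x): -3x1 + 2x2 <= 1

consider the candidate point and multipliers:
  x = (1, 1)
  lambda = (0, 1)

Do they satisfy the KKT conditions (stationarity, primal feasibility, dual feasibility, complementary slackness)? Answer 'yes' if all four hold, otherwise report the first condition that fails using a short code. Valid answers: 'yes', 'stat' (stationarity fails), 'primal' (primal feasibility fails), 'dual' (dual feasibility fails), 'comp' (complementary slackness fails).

Gradient of f: grad f(x) = Q x + c = (3, -2)
Constraint values g_i(x) = a_i^T x - b_i:
  g_1((1, 1)) = -1
  g_2((1, 1)) = -2
Stationarity residual: grad f(x) + sum_i lambda_i a_i = (0, 0)
  -> stationarity OK
Primal feasibility (all g_i <= 0): OK
Dual feasibility (all lambda_i >= 0): OK
Complementary slackness (lambda_i * g_i(x) = 0 for all i): FAILS

Verdict: the first failing condition is complementary_slackness -> comp.

comp


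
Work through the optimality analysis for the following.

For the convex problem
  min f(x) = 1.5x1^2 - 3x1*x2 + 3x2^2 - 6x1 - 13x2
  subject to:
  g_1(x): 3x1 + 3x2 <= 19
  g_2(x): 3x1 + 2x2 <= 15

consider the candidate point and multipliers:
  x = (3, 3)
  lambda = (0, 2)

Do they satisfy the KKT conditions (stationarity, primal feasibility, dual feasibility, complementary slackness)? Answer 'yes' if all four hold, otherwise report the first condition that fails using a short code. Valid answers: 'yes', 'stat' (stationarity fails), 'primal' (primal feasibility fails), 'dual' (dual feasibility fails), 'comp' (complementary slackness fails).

Gradient of f: grad f(x) = Q x + c = (-6, -4)
Constraint values g_i(x) = a_i^T x - b_i:
  g_1((3, 3)) = -1
  g_2((3, 3)) = 0
Stationarity residual: grad f(x) + sum_i lambda_i a_i = (0, 0)
  -> stationarity OK
Primal feasibility (all g_i <= 0): OK
Dual feasibility (all lambda_i >= 0): OK
Complementary slackness (lambda_i * g_i(x) = 0 for all i): OK

Verdict: yes, KKT holds.

yes


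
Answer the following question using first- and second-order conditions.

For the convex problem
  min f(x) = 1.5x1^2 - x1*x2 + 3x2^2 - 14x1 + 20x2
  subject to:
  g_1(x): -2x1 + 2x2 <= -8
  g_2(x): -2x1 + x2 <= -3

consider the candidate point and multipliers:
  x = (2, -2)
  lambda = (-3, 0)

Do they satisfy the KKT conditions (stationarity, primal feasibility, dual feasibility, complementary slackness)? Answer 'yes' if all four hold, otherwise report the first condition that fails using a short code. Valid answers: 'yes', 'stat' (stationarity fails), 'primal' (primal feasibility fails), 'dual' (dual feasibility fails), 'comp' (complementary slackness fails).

Gradient of f: grad f(x) = Q x + c = (-6, 6)
Constraint values g_i(x) = a_i^T x - b_i:
  g_1((2, -2)) = 0
  g_2((2, -2)) = -3
Stationarity residual: grad f(x) + sum_i lambda_i a_i = (0, 0)
  -> stationarity OK
Primal feasibility (all g_i <= 0): OK
Dual feasibility (all lambda_i >= 0): FAILS
Complementary slackness (lambda_i * g_i(x) = 0 for all i): OK

Verdict: the first failing condition is dual_feasibility -> dual.

dual


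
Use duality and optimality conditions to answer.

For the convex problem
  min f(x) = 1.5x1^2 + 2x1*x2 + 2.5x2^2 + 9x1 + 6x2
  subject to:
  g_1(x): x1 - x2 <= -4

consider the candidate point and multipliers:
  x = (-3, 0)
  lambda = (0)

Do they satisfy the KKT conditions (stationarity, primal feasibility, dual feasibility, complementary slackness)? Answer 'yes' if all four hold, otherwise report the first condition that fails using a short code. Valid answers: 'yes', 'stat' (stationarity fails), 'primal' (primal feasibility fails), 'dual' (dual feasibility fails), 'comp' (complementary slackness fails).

Gradient of f: grad f(x) = Q x + c = (0, 0)
Constraint values g_i(x) = a_i^T x - b_i:
  g_1((-3, 0)) = 1
Stationarity residual: grad f(x) + sum_i lambda_i a_i = (0, 0)
  -> stationarity OK
Primal feasibility (all g_i <= 0): FAILS
Dual feasibility (all lambda_i >= 0): OK
Complementary slackness (lambda_i * g_i(x) = 0 for all i): OK

Verdict: the first failing condition is primal_feasibility -> primal.

primal


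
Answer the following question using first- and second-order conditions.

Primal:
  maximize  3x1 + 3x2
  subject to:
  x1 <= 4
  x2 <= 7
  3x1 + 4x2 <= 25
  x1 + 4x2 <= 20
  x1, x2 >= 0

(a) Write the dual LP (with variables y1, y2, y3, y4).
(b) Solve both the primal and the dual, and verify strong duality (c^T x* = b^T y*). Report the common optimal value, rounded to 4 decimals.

The standard primal-dual pair for 'max c^T x s.t. A x <= b, x >= 0' is:
  Dual:  min b^T y  s.t.  A^T y >= c,  y >= 0.

So the dual LP is:
  minimize  4y1 + 7y2 + 25y3 + 20y4
  subject to:
    y1 + 3y3 + y4 >= 3
    y2 + 4y3 + 4y4 >= 3
    y1, y2, y3, y4 >= 0

Solving the primal: x* = (4, 3.25).
  primal value c^T x* = 21.75.
Solving the dual: y* = (0.75, 0, 0.75, 0).
  dual value b^T y* = 21.75.
Strong duality: c^T x* = b^T y*. Confirmed.

21.75


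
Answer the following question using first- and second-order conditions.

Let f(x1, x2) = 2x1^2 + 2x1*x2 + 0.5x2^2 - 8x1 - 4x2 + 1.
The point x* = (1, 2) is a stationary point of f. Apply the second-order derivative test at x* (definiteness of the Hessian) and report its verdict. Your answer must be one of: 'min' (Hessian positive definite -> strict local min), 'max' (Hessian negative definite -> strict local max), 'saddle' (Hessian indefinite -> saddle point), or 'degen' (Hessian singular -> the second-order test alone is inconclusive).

Compute the Hessian H = grad^2 f:
  H = [[4, 2], [2, 1]]
Verify stationarity: grad f(x*) = H x* + g = (0, 0).
Eigenvalues of H: 0, 5.
H has a zero eigenvalue (singular; positive semidefinite but not definite), so H is neither positive definite, negative definite, nor indefinite. The second-order test alone is inconclusive -> degen.
(Indeed, f is constant along the null direction of H through x*, so x* is not a strict local extremum.)

degen


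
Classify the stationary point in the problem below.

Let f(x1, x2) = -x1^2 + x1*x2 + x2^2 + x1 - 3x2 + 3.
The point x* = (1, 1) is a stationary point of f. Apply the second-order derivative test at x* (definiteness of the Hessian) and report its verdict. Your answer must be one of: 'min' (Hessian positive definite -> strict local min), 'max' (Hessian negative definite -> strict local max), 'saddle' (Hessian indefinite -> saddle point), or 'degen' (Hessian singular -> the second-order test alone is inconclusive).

Compute the Hessian H = grad^2 f:
  H = [[-2, 1], [1, 2]]
Verify stationarity: grad f(x*) = H x* + g = (0, 0).
Eigenvalues of H: -2.2361, 2.2361.
Eigenvalues have mixed signs, so H is indefinite -> x* is a saddle point.

saddle


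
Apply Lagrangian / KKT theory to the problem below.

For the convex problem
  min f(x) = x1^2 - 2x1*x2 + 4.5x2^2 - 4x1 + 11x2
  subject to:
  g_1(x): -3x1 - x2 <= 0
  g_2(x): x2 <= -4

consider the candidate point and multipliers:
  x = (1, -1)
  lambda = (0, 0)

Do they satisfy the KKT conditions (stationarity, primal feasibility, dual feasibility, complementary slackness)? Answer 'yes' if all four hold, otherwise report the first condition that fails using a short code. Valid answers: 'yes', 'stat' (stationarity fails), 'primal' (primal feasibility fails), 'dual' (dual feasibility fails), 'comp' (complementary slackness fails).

Gradient of f: grad f(x) = Q x + c = (0, 0)
Constraint values g_i(x) = a_i^T x - b_i:
  g_1((1, -1)) = -2
  g_2((1, -1)) = 3
Stationarity residual: grad f(x) + sum_i lambda_i a_i = (0, 0)
  -> stationarity OK
Primal feasibility (all g_i <= 0): FAILS
Dual feasibility (all lambda_i >= 0): OK
Complementary slackness (lambda_i * g_i(x) = 0 for all i): OK

Verdict: the first failing condition is primal_feasibility -> primal.

primal


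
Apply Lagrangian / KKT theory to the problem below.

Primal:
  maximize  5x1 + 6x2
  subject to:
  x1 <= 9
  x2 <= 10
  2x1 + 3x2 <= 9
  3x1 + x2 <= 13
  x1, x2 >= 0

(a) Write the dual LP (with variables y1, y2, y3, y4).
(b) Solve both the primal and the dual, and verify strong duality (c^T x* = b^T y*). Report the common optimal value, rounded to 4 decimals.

The standard primal-dual pair for 'max c^T x s.t. A x <= b, x >= 0' is:
  Dual:  min b^T y  s.t.  A^T y >= c,  y >= 0.

So the dual LP is:
  minimize  9y1 + 10y2 + 9y3 + 13y4
  subject to:
    y1 + 2y3 + 3y4 >= 5
    y2 + 3y3 + y4 >= 6
    y1, y2, y3, y4 >= 0

Solving the primal: x* = (4.2857, 0.1429).
  primal value c^T x* = 22.2857.
Solving the dual: y* = (0, 0, 1.8571, 0.4286).
  dual value b^T y* = 22.2857.
Strong duality: c^T x* = b^T y*. Confirmed.

22.2857


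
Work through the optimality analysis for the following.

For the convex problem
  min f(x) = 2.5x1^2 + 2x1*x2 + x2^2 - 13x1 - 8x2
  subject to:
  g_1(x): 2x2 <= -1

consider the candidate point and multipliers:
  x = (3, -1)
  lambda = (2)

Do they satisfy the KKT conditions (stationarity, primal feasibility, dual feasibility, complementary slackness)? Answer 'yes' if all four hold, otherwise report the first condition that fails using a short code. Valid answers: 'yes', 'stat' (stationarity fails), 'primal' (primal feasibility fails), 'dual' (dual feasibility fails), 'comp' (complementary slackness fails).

Gradient of f: grad f(x) = Q x + c = (0, -4)
Constraint values g_i(x) = a_i^T x - b_i:
  g_1((3, -1)) = -1
Stationarity residual: grad f(x) + sum_i lambda_i a_i = (0, 0)
  -> stationarity OK
Primal feasibility (all g_i <= 0): OK
Dual feasibility (all lambda_i >= 0): OK
Complementary slackness (lambda_i * g_i(x) = 0 for all i): FAILS

Verdict: the first failing condition is complementary_slackness -> comp.

comp


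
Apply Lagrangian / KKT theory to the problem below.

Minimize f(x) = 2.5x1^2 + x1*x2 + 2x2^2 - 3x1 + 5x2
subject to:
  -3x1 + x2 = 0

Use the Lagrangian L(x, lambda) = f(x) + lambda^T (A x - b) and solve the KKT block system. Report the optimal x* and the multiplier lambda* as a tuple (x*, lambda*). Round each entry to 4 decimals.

Form the Lagrangian:
  L(x, lambda) = (1/2) x^T Q x + c^T x + lambda^T (A x - b)
Stationarity (grad_x L = 0): Q x + c + A^T lambda = 0.
Primal feasibility: A x = b.

This gives the KKT block system:
  [ Q   A^T ] [ x     ]   [-c ]
  [ A    0  ] [ lambda ] = [ b ]

Solving the linear system:
  x*      = (-0.2553, -0.766)
  lambda* = (-1.6809)
  f(x*)   = -1.5319

x* = (-0.2553, -0.766), lambda* = (-1.6809)


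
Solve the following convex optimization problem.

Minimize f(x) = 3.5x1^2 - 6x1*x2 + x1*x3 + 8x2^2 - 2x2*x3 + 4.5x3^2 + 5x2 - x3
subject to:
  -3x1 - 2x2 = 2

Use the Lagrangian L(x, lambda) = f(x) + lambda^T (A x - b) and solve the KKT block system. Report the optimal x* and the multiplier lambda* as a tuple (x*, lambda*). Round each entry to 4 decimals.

Form the Lagrangian:
  L(x, lambda) = (1/2) x^T Q x + c^T x + lambda^T (A x - b)
Stationarity (grad_x L = 0): Q x + c + A^T lambda = 0.
Primal feasibility: A x = b.

This gives the KKT block system:
  [ Q   A^T ] [ x     ]   [-c ]
  [ A    0  ] [ lambda ] = [ b ]

Solving the linear system:
  x*      = (-0.3724, -0.4414, 0.0544)
  lambda* = (0.0319)
  f(x*)   = -1.1625

x* = (-0.3724, -0.4414, 0.0544), lambda* = (0.0319)


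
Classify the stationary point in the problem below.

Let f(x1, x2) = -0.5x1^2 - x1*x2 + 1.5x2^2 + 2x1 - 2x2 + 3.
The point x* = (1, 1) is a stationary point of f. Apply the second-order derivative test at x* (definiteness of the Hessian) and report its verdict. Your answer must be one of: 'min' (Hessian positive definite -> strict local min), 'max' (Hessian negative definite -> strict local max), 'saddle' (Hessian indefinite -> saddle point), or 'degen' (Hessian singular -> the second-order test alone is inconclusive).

Compute the Hessian H = grad^2 f:
  H = [[-1, -1], [-1, 3]]
Verify stationarity: grad f(x*) = H x* + g = (0, 0).
Eigenvalues of H: -1.2361, 3.2361.
Eigenvalues have mixed signs, so H is indefinite -> x* is a saddle point.

saddle


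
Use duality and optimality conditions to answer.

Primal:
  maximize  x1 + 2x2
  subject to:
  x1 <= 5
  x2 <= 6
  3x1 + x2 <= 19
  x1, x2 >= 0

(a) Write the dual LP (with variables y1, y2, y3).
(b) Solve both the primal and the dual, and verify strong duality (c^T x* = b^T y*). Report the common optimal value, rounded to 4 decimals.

The standard primal-dual pair for 'max c^T x s.t. A x <= b, x >= 0' is:
  Dual:  min b^T y  s.t.  A^T y >= c,  y >= 0.

So the dual LP is:
  minimize  5y1 + 6y2 + 19y3
  subject to:
    y1 + 3y3 >= 1
    y2 + y3 >= 2
    y1, y2, y3 >= 0

Solving the primal: x* = (4.3333, 6).
  primal value c^T x* = 16.3333.
Solving the dual: y* = (0, 1.6667, 0.3333).
  dual value b^T y* = 16.3333.
Strong duality: c^T x* = b^T y*. Confirmed.

16.3333


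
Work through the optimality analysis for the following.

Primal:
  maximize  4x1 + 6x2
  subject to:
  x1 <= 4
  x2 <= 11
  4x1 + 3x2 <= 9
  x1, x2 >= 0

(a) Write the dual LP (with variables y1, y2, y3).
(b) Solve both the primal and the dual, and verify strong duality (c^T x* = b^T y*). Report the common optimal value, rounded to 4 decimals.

The standard primal-dual pair for 'max c^T x s.t. A x <= b, x >= 0' is:
  Dual:  min b^T y  s.t.  A^T y >= c,  y >= 0.

So the dual LP is:
  minimize  4y1 + 11y2 + 9y3
  subject to:
    y1 + 4y3 >= 4
    y2 + 3y3 >= 6
    y1, y2, y3 >= 0

Solving the primal: x* = (0, 3).
  primal value c^T x* = 18.
Solving the dual: y* = (0, 0, 2).
  dual value b^T y* = 18.
Strong duality: c^T x* = b^T y*. Confirmed.

18


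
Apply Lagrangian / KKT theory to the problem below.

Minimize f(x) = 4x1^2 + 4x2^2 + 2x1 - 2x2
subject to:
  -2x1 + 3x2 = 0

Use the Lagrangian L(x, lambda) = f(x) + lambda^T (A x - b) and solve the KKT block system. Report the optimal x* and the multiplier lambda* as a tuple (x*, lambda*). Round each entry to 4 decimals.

Form the Lagrangian:
  L(x, lambda) = (1/2) x^T Q x + c^T x + lambda^T (A x - b)
Stationarity (grad_x L = 0): Q x + c + A^T lambda = 0.
Primal feasibility: A x = b.

This gives the KKT block system:
  [ Q   A^T ] [ x     ]   [-c ]
  [ A    0  ] [ lambda ] = [ b ]

Solving the linear system:
  x*      = (-0.0577, -0.0385)
  lambda* = (0.7692)
  f(x*)   = -0.0192

x* = (-0.0577, -0.0385), lambda* = (0.7692)


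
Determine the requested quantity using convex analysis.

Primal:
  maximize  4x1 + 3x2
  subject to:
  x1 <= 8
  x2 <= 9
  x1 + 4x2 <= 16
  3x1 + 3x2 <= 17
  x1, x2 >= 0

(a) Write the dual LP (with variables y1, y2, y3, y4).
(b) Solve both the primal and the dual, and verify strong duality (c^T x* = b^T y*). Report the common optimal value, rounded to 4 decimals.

The standard primal-dual pair for 'max c^T x s.t. A x <= b, x >= 0' is:
  Dual:  min b^T y  s.t.  A^T y >= c,  y >= 0.

So the dual LP is:
  minimize  8y1 + 9y2 + 16y3 + 17y4
  subject to:
    y1 + y3 + 3y4 >= 4
    y2 + 4y3 + 3y4 >= 3
    y1, y2, y3, y4 >= 0

Solving the primal: x* = (5.6667, 0).
  primal value c^T x* = 22.6667.
Solving the dual: y* = (0, 0, 0, 1.3333).
  dual value b^T y* = 22.6667.
Strong duality: c^T x* = b^T y*. Confirmed.

22.6667


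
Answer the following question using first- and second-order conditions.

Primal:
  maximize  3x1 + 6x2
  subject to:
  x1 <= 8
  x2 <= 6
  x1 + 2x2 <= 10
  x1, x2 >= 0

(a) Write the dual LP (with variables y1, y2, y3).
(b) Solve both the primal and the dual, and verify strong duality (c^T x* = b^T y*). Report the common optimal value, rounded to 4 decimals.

The standard primal-dual pair for 'max c^T x s.t. A x <= b, x >= 0' is:
  Dual:  min b^T y  s.t.  A^T y >= c,  y >= 0.

So the dual LP is:
  minimize  8y1 + 6y2 + 10y3
  subject to:
    y1 + y3 >= 3
    y2 + 2y3 >= 6
    y1, y2, y3 >= 0

Solving the primal: x* = (0, 5).
  primal value c^T x* = 30.
Solving the dual: y* = (0, 0, 3).
  dual value b^T y* = 30.
Strong duality: c^T x* = b^T y*. Confirmed.

30


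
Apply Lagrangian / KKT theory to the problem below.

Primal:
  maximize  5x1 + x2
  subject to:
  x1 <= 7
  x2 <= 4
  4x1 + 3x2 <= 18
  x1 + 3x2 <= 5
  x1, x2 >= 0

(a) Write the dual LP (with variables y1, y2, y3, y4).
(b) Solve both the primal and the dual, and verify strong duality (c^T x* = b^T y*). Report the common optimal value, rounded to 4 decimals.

The standard primal-dual pair for 'max c^T x s.t. A x <= b, x >= 0' is:
  Dual:  min b^T y  s.t.  A^T y >= c,  y >= 0.

So the dual LP is:
  minimize  7y1 + 4y2 + 18y3 + 5y4
  subject to:
    y1 + 4y3 + y4 >= 5
    y2 + 3y3 + 3y4 >= 1
    y1, y2, y3, y4 >= 0

Solving the primal: x* = (4.5, 0).
  primal value c^T x* = 22.5.
Solving the dual: y* = (0, 0, 1.25, 0).
  dual value b^T y* = 22.5.
Strong duality: c^T x* = b^T y*. Confirmed.

22.5


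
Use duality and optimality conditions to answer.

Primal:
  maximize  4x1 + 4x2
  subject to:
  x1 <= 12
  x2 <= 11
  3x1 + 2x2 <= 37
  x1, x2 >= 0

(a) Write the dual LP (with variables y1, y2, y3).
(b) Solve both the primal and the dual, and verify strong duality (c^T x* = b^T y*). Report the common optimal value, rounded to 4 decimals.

The standard primal-dual pair for 'max c^T x s.t. A x <= b, x >= 0' is:
  Dual:  min b^T y  s.t.  A^T y >= c,  y >= 0.

So the dual LP is:
  minimize  12y1 + 11y2 + 37y3
  subject to:
    y1 + 3y3 >= 4
    y2 + 2y3 >= 4
    y1, y2, y3 >= 0

Solving the primal: x* = (5, 11).
  primal value c^T x* = 64.
Solving the dual: y* = (0, 1.3333, 1.3333).
  dual value b^T y* = 64.
Strong duality: c^T x* = b^T y*. Confirmed.

64


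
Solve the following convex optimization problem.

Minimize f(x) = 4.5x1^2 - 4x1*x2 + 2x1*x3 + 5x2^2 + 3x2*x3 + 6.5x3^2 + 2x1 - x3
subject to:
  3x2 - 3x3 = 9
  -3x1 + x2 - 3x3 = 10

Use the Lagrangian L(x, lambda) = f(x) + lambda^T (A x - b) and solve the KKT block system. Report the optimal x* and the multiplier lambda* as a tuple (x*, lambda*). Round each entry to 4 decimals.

Form the Lagrangian:
  L(x, lambda) = (1/2) x^T Q x + c^T x + lambda^T (A x - b)
Stationarity (grad_x L = 0): Q x + c + A^T lambda = 0.
Primal feasibility: A x = b.

This gives the KKT block system:
  [ Q   A^T ] [ x     ]   [-c ]
  [ A    0  ] [ lambda ] = [ b ]

Solving the linear system:
  x*      = (-1.1495, 1.2243, -1.7757)
  lambda* = (-1.972, -5.5981)
  f(x*)   = 36.6028

x* = (-1.1495, 1.2243, -1.7757), lambda* = (-1.972, -5.5981)


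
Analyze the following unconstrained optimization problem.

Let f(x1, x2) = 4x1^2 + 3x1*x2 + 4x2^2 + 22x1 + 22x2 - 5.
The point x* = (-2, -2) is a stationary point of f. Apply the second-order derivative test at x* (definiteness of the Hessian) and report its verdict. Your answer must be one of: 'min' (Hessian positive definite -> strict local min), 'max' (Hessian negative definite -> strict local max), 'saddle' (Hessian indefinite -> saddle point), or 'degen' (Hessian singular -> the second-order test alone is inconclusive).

Compute the Hessian H = grad^2 f:
  H = [[8, 3], [3, 8]]
Verify stationarity: grad f(x*) = H x* + g = (0, 0).
Eigenvalues of H: 5, 11.
Both eigenvalues > 0, so H is positive definite -> x* is a strict local min.

min
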